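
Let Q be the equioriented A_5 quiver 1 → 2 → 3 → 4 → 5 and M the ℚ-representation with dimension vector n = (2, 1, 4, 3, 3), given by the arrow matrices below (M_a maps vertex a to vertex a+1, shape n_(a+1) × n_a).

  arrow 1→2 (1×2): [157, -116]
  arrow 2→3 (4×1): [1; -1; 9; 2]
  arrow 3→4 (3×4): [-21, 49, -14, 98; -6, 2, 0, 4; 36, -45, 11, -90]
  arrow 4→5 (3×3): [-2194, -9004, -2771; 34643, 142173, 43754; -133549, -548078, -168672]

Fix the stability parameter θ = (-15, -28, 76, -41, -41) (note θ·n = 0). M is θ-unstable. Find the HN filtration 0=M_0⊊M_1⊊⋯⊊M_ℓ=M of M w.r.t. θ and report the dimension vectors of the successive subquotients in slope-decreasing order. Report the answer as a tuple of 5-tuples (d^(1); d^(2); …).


Barcode: M ≅ I[1,1], I[1,3], I[3,3], I[3,5]^2, I[4,5]. HN layers by μ_θ (5 steps, strictly decreasing):
  μ^(1)=76; μ^(2)=-2; μ^(3)=-15; μ^(4)=-43/2; μ^(5)=-41

((0, 0, 2, 0, 0); (0, 0, 2, 2, 2); (1, 0, 0, 0, 0); (1, 1, 0, 0, 0); (0, 0, 0, 1, 1))


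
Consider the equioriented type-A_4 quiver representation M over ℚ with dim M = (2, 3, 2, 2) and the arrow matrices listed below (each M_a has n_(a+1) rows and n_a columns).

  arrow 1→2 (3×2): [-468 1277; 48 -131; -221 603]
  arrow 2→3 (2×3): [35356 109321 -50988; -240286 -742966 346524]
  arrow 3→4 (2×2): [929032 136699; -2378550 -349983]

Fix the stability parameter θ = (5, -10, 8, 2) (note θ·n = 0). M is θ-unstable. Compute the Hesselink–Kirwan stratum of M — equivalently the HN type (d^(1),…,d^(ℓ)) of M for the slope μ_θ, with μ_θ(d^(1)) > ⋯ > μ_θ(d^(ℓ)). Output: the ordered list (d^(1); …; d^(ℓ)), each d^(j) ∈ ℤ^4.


Via rank(M_{q-1}∘⋯∘M_p): M ≅ I[1,4]^2, I[2,2].
μ_θ-semistable layers: μ^(1)=5; μ^(2)=-5/2; μ^(3)=-10

((0, 0, 2, 2); (2, 2, 0, 0); (0, 1, 0, 0))


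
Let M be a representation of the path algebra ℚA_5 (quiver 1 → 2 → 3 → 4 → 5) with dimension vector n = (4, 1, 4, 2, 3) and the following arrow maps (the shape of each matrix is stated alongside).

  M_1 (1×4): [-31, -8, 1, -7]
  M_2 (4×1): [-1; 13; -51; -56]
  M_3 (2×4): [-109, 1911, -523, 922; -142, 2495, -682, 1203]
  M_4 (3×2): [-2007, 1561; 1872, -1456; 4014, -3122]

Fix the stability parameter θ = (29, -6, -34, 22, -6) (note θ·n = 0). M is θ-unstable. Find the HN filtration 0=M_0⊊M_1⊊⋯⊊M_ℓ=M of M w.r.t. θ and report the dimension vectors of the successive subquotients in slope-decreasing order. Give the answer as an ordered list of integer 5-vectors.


Interval decomposition of M: I[1,1]^3, I[1,4], I[3,3]^2, I[3,5], I[5,5]^2.
HN type (ℓ=6): μ^(1)=29; μ^(2)=22; μ^(3)=8; μ^(4)=-11/3; μ^(5)=-6; μ^(6)=-34

((3, 0, 0, 0, 0); (0, 0, 0, 1, 0); (0, 0, 0, 1, 1); (1, 1, 1, 0, 0); (0, 0, 0, 0, 2); (0, 0, 3, 0, 0))


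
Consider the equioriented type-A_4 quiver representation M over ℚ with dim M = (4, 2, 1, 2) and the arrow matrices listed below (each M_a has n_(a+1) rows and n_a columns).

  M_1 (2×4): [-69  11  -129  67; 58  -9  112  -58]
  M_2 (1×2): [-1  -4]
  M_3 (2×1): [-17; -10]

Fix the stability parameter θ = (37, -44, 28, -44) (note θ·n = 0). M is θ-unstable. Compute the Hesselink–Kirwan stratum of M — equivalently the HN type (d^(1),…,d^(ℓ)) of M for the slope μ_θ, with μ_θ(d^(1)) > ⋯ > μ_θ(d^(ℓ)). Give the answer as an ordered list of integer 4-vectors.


Interval decomposition of M: I[1,1]^2, I[1,2], I[1,4], I[4,4].
HN type (ℓ=4): μ^(1)=37; μ^(2)=-7/2; μ^(3)=-23/4; μ^(4)=-44

((2, 0, 0, 0); (1, 1, 0, 0); (1, 1, 1, 1); (0, 0, 0, 1))


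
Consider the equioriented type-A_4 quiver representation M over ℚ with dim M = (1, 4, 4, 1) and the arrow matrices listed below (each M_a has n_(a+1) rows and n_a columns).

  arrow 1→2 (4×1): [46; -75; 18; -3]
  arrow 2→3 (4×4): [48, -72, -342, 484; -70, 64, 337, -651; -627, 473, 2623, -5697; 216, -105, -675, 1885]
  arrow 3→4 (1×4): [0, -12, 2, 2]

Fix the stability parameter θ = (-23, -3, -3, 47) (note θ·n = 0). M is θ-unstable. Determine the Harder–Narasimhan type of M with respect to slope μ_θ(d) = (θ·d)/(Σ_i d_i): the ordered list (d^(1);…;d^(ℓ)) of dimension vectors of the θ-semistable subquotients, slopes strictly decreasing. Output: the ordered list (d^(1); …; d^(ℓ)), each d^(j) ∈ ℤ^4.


Barcode: M ≅ I[1,3], I[2,3]^2, I[2,4]. HN layers by μ_θ (3 steps, strictly decreasing):
  μ^(1)=47; μ^(2)=-3; μ^(3)=-23

((0, 0, 0, 1); (0, 4, 4, 0); (1, 0, 0, 0))


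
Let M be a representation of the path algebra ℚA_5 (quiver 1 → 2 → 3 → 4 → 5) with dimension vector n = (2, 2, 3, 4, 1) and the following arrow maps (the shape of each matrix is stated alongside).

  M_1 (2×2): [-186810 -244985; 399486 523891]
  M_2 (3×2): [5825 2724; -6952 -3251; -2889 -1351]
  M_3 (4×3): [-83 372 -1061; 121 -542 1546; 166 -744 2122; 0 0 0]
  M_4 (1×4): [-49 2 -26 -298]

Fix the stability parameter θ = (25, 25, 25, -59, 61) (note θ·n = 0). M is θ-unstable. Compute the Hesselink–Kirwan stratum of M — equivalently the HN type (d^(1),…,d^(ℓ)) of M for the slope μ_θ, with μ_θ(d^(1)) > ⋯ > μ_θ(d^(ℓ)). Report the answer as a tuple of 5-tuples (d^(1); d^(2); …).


Interval decomposition of M: I[1,1], I[1,5], I[2,4], I[3,3], I[4,4]^2.
HN type (ℓ=5): μ^(1)=61; μ^(2)=25; μ^(3)=4; μ^(4)=-3; μ^(5)=-59

((0, 0, 0, 0, 1); (1, 0, 1, 0, 0); (1, 1, 1, 1, 0); (0, 1, 1, 1, 0); (0, 0, 0, 2, 0))


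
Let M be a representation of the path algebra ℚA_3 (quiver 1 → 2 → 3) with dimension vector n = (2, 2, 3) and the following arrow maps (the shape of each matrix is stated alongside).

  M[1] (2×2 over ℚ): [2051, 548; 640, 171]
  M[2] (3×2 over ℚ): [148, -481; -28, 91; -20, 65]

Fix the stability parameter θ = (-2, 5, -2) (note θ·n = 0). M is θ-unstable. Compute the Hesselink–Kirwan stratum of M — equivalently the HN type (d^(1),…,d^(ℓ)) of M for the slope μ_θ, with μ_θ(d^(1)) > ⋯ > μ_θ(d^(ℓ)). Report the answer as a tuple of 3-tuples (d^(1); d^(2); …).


Interval decomposition of M: I[1,2], I[1,3], I[3,3]^2.
HN type (ℓ=3): μ^(1)=5; μ^(2)=3/2; μ^(3)=-2

((0, 1, 0); (0, 1, 1); (2, 0, 2))


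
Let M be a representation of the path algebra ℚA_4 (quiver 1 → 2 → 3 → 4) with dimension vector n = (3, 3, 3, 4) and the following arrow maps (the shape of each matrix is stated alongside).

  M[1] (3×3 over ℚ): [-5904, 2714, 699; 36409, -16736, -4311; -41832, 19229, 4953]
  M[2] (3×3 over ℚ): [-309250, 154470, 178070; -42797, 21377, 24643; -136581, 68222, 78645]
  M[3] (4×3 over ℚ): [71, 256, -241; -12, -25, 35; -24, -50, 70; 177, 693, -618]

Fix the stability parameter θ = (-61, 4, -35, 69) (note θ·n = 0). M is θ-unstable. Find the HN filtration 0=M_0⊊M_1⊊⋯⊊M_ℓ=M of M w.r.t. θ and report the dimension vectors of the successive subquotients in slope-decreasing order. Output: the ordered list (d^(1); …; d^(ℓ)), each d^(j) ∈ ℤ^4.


Interval decomposition of M: I[1,2], I[1,4]^2, I[3,3], I[4,4]^2.
HN type (ℓ=5): μ^(1)=69; μ^(2)=4; μ^(3)=-31/2; μ^(4)=-35; μ^(5)=-61

((0, 0, 0, 4); (0, 1, 0, 0); (0, 2, 2, 0); (0, 0, 1, 0); (3, 0, 0, 0))


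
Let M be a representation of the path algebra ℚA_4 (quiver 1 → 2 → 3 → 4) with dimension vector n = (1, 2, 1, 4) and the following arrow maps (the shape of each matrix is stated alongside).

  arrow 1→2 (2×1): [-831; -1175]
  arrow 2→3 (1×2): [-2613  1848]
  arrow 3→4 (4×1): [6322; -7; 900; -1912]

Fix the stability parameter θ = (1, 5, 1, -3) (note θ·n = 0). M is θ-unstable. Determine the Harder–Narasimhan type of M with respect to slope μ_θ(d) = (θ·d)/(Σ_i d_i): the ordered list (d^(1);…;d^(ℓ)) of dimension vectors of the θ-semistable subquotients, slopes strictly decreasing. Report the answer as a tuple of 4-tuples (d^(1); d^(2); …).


Barcode: M ≅ I[1,4], I[2,2], I[4,4]^3. HN layers by μ_θ (3 steps, strictly decreasing):
  μ^(1)=5; μ^(2)=1; μ^(3)=-3

((0, 1, 0, 0); (1, 1, 1, 1); (0, 0, 0, 3))


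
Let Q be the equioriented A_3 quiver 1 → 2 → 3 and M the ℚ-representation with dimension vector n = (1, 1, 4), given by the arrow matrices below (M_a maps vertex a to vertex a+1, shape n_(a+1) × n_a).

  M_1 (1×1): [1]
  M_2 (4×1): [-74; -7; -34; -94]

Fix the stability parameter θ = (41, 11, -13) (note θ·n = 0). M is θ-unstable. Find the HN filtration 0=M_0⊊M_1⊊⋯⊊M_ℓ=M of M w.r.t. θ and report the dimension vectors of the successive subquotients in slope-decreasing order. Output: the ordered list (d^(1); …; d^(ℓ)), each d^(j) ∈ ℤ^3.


Interval decomposition of M: I[1,3], I[3,3]^3.
HN type (ℓ=2): μ^(1)=13; μ^(2)=-13

((1, 1, 1); (0, 0, 3))


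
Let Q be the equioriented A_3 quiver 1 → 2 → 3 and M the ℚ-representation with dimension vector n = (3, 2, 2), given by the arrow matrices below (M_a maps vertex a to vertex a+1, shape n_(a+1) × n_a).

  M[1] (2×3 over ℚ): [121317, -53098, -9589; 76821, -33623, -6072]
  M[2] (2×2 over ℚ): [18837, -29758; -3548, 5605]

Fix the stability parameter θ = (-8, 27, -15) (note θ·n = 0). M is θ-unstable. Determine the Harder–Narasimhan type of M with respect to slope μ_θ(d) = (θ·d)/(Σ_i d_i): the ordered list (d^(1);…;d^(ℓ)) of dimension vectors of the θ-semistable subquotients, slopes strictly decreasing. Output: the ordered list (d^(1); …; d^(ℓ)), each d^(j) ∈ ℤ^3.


Barcode: M ≅ I[1,1], I[1,3]^2. HN layers by μ_θ (2 steps, strictly decreasing):
  μ^(1)=6; μ^(2)=-8

((0, 2, 2); (3, 0, 0))


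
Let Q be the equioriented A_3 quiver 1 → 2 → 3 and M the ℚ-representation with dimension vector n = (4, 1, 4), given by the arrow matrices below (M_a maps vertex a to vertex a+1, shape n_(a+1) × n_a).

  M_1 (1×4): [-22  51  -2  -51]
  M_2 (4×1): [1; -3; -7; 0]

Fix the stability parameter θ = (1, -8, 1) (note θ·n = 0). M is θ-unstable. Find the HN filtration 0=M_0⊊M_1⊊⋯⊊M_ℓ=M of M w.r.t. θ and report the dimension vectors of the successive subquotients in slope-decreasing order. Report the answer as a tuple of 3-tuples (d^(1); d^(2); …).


Barcode: M ≅ I[1,1]^3, I[1,3], I[3,3]^3. HN layers by μ_θ (2 steps, strictly decreasing):
  μ^(1)=1; μ^(2)=-7/2

((3, 0, 4); (1, 1, 0))


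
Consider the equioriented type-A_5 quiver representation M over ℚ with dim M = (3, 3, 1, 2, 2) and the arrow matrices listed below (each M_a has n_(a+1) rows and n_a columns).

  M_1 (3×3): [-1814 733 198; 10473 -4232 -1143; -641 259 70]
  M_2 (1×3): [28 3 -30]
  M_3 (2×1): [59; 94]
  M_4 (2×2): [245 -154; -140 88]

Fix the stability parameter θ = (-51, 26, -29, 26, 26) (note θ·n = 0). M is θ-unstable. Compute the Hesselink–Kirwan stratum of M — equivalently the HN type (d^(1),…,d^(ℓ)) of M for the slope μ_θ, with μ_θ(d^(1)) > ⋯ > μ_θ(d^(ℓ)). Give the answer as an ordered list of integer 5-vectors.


Via rank(M_{q-1}∘⋯∘M_p): M ≅ I[1,2]^2, I[1,5], I[4,4], I[5,5].
μ_θ-semistable layers: μ^(1)=26; μ^(2)=-3/2; μ^(3)=-51

((0, 2, 0, 2, 2); (0, 1, 1, 0, 0); (3, 0, 0, 0, 0))


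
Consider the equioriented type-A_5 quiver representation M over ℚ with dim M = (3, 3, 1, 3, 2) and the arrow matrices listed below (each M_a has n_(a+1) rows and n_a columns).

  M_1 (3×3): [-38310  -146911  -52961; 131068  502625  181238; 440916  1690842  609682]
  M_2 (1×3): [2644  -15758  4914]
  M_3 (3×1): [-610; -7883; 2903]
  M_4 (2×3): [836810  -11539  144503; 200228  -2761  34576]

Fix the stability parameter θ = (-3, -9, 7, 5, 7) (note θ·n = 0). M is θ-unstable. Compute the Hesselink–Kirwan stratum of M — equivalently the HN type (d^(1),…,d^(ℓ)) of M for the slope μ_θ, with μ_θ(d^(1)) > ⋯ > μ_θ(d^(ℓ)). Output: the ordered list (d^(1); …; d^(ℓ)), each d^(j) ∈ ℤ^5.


Barcode: M ≅ I[1,2]^2, I[1,5], I[4,4], I[4,5]. HN layers by μ_θ (4 steps, strictly decreasing):
  μ^(1)=7; μ^(2)=6; μ^(3)=5; μ^(4)=-6

((0, 0, 0, 0, 2); (0, 0, 1, 1, 0); (0, 0, 0, 2, 0); (3, 3, 0, 0, 0))


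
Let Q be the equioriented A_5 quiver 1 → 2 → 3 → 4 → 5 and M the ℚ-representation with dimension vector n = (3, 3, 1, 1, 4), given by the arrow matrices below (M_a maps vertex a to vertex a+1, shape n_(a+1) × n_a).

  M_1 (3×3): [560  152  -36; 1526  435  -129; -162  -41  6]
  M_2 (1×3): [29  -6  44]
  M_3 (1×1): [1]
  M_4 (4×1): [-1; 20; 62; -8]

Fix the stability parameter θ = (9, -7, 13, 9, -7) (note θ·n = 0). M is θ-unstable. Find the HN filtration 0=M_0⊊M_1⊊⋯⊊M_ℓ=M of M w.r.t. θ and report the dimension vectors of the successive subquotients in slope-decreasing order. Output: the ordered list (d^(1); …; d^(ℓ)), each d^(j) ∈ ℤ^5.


Barcode: M ≅ I[1,1], I[1,2], I[1,5], I[2,2], I[5,5]^3. HN layers by μ_θ (4 steps, strictly decreasing):
  μ^(1)=9; μ^(2)=5; μ^(3)=1; μ^(4)=-7

((1, 0, 0, 0, 0); (0, 0, 1, 1, 1); (2, 2, 0, 0, 0); (0, 1, 0, 0, 3))


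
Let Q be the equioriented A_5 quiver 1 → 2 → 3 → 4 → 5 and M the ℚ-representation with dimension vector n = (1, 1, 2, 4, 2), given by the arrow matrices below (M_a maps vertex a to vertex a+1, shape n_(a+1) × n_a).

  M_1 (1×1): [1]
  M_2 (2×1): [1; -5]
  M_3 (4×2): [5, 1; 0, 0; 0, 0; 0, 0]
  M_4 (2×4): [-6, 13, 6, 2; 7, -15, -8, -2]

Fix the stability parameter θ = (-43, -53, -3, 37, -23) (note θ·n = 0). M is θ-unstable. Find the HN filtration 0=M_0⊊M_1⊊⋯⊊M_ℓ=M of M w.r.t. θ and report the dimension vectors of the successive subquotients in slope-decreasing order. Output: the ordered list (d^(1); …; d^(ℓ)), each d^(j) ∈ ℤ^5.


Via rank(M_{q-1}∘⋯∘M_p): M ≅ I[1,3], I[3,5], I[4,4]^2, I[4,5].
μ_θ-semistable layers: μ^(1)=37; μ^(2)=7; μ^(3)=-3; μ^(4)=-48

((0, 0, 0, 2, 0); (0, 0, 0, 2, 2); (0, 0, 2, 0, 0); (1, 1, 0, 0, 0))


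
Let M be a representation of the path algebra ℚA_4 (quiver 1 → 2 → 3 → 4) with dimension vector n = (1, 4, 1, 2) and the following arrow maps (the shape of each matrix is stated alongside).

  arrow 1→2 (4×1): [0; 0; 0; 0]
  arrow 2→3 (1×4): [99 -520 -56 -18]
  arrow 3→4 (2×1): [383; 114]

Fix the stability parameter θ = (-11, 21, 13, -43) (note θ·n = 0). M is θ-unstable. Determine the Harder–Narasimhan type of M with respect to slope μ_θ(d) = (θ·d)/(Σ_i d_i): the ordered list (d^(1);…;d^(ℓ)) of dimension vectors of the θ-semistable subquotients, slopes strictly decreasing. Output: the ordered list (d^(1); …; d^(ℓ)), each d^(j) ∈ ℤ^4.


Barcode: M ≅ I[1,1], I[2,2]^3, I[2,4], I[4,4]. HN layers by μ_θ (4 steps, strictly decreasing):
  μ^(1)=21; μ^(2)=-3; μ^(3)=-11; μ^(4)=-43

((0, 3, 0, 0); (0, 1, 1, 1); (1, 0, 0, 0); (0, 0, 0, 1))


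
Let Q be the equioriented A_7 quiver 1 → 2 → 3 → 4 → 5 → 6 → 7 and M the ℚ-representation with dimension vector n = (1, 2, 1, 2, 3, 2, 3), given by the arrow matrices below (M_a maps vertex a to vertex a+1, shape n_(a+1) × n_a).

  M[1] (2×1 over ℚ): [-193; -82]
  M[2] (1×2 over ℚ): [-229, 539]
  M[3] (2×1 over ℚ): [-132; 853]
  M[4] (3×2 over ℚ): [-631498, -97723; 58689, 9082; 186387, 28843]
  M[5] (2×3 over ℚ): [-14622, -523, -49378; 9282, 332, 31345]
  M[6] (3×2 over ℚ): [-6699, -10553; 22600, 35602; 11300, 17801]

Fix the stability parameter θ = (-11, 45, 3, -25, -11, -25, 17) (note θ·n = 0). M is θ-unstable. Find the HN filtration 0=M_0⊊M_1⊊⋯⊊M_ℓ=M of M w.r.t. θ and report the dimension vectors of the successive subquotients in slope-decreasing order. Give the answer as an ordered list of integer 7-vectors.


Barcode: M ≅ I[1,7], I[2,2], I[4,7], I[5,5], I[7,7]. HN layers by μ_θ (6 steps, strictly decreasing):
  μ^(1)=45; μ^(2)=17; μ^(3)=-13/5; μ^(4)=-11; μ^(5)=-18; μ^(6)=-25

((0, 1, 0, 0, 0, 0, 0); (0, 0, 0, 0, 0, 0, 3); (0, 1, 1, 1, 1, 1, 0); (1, 0, 0, 0, 1, 0, 0); (0, 0, 0, 0, 1, 1, 0); (0, 0, 0, 1, 0, 0, 0))


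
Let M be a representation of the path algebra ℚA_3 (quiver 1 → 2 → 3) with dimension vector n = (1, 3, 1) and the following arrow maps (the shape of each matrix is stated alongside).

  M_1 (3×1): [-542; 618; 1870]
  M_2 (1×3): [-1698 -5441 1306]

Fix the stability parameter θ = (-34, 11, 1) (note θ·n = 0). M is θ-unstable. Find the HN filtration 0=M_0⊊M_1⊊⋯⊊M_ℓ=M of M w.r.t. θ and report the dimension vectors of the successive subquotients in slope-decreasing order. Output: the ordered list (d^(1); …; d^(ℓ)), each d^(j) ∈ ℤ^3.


Barcode: M ≅ I[1,3], I[2,2]^2. HN layers by μ_θ (3 steps, strictly decreasing):
  μ^(1)=11; μ^(2)=6; μ^(3)=-34

((0, 2, 0); (0, 1, 1); (1, 0, 0))


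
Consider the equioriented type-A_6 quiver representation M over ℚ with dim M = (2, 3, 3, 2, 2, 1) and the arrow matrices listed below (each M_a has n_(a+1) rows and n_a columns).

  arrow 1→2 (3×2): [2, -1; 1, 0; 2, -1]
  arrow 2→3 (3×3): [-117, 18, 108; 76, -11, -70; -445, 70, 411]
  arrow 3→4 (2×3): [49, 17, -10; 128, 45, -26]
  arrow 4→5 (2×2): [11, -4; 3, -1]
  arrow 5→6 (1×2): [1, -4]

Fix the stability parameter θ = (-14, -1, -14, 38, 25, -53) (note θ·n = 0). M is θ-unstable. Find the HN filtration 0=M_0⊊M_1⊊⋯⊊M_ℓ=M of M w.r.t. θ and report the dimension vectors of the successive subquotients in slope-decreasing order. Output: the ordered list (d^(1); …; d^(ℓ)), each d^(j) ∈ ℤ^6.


Interval decomposition of M: I[1,5], I[1,6], I[2,3].
HN type (ℓ=4): μ^(1)=63/2; μ^(2)=10/3; μ^(3)=-15/2; μ^(4)=-14

((0, 0, 0, 1, 1, 0); (0, 0, 0, 1, 1, 1); (0, 3, 3, 0, 0, 0); (2, 0, 0, 0, 0, 0))


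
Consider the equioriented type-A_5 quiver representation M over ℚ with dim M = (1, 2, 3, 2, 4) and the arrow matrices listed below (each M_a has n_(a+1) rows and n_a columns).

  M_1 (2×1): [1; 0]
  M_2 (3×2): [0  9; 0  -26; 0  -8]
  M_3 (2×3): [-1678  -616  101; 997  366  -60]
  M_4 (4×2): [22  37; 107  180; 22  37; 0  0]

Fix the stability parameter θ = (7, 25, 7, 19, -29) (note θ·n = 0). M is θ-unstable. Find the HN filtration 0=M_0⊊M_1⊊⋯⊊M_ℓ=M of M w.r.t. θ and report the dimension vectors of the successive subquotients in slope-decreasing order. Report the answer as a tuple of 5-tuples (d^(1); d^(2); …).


Barcode: M ≅ I[1,2], I[2,5], I[3,3], I[3,5], I[5,5]^2. HN layers by μ_θ (5 steps, strictly decreasing):
  μ^(1)=25; μ^(2)=7; μ^(3)=11/2; μ^(4)=-1; μ^(5)=-29

((0, 1, 0, 0, 0); (1, 0, 1, 0, 0); (0, 1, 1, 1, 1); (0, 0, 1, 1, 1); (0, 0, 0, 0, 2))


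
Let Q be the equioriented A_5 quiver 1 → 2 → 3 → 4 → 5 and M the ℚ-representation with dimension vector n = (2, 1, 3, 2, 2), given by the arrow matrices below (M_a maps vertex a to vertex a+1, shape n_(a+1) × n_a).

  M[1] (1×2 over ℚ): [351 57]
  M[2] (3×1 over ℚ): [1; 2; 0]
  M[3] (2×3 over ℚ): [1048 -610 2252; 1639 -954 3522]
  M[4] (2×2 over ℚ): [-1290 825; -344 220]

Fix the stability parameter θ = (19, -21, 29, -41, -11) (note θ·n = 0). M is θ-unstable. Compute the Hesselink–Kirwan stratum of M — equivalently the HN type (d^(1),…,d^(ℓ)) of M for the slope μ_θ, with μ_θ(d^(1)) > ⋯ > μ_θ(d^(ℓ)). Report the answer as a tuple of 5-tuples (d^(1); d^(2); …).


Barcode: M ≅ I[1,1], I[1,5], I[3,3], I[3,4], I[5,5]. HN layers by μ_θ (5 steps, strictly decreasing):
  μ^(1)=29; μ^(2)=19; μ^(3)=-5; μ^(4)=-6; μ^(5)=-11

((0, 0, 1, 0, 0); (1, 0, 0, 0, 0); (1, 1, 1, 1, 1); (0, 0, 1, 1, 0); (0, 0, 0, 0, 1))


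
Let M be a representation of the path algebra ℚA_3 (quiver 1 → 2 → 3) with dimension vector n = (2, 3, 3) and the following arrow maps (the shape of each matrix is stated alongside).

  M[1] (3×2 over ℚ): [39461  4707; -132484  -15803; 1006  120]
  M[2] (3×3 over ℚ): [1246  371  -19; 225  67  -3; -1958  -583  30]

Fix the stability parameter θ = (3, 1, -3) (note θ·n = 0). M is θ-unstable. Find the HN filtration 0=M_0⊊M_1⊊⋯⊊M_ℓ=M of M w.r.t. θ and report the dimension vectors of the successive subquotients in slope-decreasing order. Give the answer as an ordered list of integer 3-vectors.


Via rank(M_{q-1}∘⋯∘M_p): M ≅ I[1,3]^2, I[2,3].
μ_θ-semistable layers: μ^(1)=1/3; μ^(2)=-1

((2, 2, 2); (0, 1, 1))


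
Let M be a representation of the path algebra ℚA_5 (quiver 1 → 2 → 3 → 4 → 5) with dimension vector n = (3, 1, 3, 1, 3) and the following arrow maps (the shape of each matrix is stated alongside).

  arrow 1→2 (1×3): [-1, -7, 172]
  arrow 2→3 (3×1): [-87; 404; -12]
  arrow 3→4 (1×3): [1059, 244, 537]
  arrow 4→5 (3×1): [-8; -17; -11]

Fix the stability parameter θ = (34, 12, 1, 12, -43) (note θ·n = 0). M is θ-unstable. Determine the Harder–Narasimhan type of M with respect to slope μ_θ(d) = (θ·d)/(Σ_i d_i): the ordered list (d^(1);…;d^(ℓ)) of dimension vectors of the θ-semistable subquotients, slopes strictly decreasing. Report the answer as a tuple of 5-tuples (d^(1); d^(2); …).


Via rank(M_{q-1}∘⋯∘M_p): M ≅ I[1,1]^2, I[1,5], I[3,3]^2, I[5,5]^2.
μ_θ-semistable layers: μ^(1)=34; μ^(2)=16/5; μ^(3)=1; μ^(4)=-43

((2, 0, 0, 0, 0); (1, 1, 1, 1, 1); (0, 0, 2, 0, 0); (0, 0, 0, 0, 2))


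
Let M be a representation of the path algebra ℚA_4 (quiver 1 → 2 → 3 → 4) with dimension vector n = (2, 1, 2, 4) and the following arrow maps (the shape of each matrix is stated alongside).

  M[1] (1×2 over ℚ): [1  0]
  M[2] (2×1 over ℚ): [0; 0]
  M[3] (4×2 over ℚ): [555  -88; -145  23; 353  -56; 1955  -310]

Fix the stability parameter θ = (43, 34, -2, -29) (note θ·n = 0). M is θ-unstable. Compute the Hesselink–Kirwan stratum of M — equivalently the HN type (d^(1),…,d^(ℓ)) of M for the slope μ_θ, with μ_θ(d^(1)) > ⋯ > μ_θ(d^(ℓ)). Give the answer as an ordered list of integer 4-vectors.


Interval decomposition of M: I[1,1], I[1,2], I[3,4]^2, I[4,4]^2.
HN type (ℓ=4): μ^(1)=43; μ^(2)=77/2; μ^(3)=-31/2; μ^(4)=-29

((1, 0, 0, 0); (1, 1, 0, 0); (0, 0, 2, 2); (0, 0, 0, 2))


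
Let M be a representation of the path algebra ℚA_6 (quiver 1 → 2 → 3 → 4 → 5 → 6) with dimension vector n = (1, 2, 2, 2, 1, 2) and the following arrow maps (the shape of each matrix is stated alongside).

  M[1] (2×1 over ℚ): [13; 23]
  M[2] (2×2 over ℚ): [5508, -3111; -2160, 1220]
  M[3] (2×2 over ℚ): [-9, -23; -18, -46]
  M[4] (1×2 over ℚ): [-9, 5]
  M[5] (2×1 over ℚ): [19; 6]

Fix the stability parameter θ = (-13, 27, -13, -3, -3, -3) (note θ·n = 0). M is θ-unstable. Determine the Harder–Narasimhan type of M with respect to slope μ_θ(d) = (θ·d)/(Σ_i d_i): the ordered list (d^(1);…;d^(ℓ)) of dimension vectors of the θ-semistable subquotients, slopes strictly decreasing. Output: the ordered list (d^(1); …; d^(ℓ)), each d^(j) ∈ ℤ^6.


Interval decomposition of M: I[1,6], I[2,2], I[3,3], I[4,4], I[6,6].
HN type (ℓ=4): μ^(1)=27; μ^(2)=1; μ^(3)=-3; μ^(4)=-13

((0, 1, 0, 0, 0, 0); (0, 1, 1, 1, 1, 1); (0, 0, 0, 1, 0, 1); (1, 0, 1, 0, 0, 0))


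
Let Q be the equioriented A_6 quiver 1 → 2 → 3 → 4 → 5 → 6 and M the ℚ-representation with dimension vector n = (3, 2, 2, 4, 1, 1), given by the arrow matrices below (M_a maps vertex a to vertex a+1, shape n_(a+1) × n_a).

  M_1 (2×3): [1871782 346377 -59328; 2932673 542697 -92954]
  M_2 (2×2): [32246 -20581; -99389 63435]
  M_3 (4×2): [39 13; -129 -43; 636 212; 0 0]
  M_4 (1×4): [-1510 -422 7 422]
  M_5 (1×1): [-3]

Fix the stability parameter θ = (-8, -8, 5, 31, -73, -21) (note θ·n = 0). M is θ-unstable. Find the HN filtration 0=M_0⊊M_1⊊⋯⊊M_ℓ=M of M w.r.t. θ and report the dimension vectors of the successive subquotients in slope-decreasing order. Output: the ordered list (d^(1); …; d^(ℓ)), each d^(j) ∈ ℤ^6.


Barcode: M ≅ I[1,1], I[1,3], I[1,4], I[4,4]^2, I[4,6]. HN layers by μ_θ (4 steps, strictly decreasing):
  μ^(1)=31; μ^(2)=5; μ^(3)=-8; μ^(4)=-21

((0, 0, 0, 3, 0, 0); (0, 0, 2, 0, 0, 0); (3, 2, 0, 0, 0, 0); (0, 0, 0, 1, 1, 1))


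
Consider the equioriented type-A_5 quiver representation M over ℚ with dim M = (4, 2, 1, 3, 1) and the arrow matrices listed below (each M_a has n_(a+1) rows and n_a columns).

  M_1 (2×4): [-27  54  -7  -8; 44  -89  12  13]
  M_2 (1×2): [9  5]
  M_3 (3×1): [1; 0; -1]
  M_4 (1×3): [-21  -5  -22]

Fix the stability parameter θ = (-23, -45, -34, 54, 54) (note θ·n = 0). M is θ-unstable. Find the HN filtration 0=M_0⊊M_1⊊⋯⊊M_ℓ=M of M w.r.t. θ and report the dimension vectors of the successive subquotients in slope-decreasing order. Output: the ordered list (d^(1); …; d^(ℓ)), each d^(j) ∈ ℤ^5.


Via rank(M_{q-1}∘⋯∘M_p): M ≅ I[1,1]^2, I[1,2], I[1,5], I[4,4]^2.
μ_θ-semistable layers: μ^(1)=54; μ^(2)=-23; μ^(3)=-34

((0, 0, 0, 3, 1); (2, 0, 0, 0, 0); (2, 2, 1, 0, 0))


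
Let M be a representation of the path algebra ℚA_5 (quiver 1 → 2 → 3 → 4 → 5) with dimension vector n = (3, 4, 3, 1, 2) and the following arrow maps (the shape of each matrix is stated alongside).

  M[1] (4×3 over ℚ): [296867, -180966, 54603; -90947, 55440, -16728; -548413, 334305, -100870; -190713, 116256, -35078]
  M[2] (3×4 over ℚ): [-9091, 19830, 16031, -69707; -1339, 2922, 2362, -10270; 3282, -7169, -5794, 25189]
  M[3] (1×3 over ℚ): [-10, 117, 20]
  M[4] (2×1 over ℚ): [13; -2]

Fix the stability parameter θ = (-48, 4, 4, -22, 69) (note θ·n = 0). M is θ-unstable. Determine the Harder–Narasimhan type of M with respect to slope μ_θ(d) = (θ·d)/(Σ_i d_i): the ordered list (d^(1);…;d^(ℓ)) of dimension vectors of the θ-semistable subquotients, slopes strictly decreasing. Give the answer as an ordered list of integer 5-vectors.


Barcode: M ≅ I[1,3]^2, I[1,5], I[2,2], I[5,5]. HN layers by μ_θ (4 steps, strictly decreasing):
  μ^(1)=69; μ^(2)=4; μ^(3)=-14/3; μ^(4)=-48

((0, 0, 0, 0, 2); (0, 3, 2, 0, 0); (0, 1, 1, 1, 0); (3, 0, 0, 0, 0))


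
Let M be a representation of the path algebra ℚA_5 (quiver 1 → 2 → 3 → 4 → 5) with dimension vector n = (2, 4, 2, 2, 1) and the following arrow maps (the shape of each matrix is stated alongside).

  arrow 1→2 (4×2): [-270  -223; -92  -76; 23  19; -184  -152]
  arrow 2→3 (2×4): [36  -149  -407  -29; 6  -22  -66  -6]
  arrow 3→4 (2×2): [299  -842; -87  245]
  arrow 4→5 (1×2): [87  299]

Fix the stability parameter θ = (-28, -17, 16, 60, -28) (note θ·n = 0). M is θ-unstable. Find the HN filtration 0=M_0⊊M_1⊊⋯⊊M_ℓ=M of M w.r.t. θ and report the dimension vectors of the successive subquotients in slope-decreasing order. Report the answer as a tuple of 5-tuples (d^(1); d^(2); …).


Interval decomposition of M: I[1,4], I[1,5], I[2,2]^2.
HN type (ℓ=4): μ^(1)=60; μ^(2)=16; μ^(3)=-17; μ^(4)=-28

((0, 0, 0, 1, 0); (0, 0, 2, 1, 1); (0, 4, 0, 0, 0); (2, 0, 0, 0, 0))


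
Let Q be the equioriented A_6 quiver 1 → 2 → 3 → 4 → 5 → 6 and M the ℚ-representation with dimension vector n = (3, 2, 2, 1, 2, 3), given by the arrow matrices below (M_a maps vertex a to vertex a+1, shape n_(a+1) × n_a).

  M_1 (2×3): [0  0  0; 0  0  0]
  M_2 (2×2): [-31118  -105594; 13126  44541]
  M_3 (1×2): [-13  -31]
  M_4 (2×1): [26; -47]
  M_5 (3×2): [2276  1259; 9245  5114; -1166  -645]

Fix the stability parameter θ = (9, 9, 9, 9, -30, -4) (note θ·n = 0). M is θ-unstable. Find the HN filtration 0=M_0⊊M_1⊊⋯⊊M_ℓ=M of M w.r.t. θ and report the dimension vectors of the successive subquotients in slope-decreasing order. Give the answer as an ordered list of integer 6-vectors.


Via rank(M_{q-1}∘⋯∘M_p): M ≅ I[1,1]^3, I[2,3], I[2,6], I[5,6], I[6,6].
μ_θ-semistable layers: μ^(1)=9; μ^(2)=-7/5; μ^(3)=-4; μ^(4)=-30

((3, 1, 1, 0, 0, 0); (0, 1, 1, 1, 1, 1); (0, 0, 0, 0, 0, 2); (0, 0, 0, 0, 1, 0))


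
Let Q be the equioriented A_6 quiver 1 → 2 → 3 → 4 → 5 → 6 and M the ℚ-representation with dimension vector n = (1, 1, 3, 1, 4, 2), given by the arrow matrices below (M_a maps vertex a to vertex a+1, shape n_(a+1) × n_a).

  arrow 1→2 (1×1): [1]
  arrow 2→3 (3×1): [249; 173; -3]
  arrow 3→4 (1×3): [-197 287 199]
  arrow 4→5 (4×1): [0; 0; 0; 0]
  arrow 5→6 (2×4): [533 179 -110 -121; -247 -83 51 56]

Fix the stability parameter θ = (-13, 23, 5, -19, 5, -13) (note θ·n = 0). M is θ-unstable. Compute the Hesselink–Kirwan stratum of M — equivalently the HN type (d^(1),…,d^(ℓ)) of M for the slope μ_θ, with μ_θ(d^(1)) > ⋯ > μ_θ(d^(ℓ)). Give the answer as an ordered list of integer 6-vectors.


Via rank(M_{q-1}∘⋯∘M_p): M ≅ I[1,4], I[3,3]^2, I[5,5]^2, I[5,6]^2.
μ_θ-semistable layers: μ^(1)=5; μ^(2)=3; μ^(3)=-4; μ^(4)=-13

((0, 0, 2, 0, 2, 0); (0, 1, 1, 1, 0, 0); (0, 0, 0, 0, 2, 2); (1, 0, 0, 0, 0, 0))


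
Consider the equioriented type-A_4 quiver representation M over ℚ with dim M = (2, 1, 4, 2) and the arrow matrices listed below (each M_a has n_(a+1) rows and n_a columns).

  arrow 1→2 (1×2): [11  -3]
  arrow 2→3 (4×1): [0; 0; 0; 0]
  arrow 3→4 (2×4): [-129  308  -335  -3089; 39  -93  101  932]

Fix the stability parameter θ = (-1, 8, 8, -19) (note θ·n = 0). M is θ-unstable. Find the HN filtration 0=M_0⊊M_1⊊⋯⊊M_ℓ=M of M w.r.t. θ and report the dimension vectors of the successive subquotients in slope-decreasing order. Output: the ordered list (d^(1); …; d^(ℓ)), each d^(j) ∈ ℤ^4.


Barcode: M ≅ I[1,1], I[1,2], I[3,3]^2, I[3,4]^2. HN layers by μ_θ (3 steps, strictly decreasing):
  μ^(1)=8; μ^(2)=-1; μ^(3)=-11/2

((0, 1, 2, 0); (2, 0, 0, 0); (0, 0, 2, 2))


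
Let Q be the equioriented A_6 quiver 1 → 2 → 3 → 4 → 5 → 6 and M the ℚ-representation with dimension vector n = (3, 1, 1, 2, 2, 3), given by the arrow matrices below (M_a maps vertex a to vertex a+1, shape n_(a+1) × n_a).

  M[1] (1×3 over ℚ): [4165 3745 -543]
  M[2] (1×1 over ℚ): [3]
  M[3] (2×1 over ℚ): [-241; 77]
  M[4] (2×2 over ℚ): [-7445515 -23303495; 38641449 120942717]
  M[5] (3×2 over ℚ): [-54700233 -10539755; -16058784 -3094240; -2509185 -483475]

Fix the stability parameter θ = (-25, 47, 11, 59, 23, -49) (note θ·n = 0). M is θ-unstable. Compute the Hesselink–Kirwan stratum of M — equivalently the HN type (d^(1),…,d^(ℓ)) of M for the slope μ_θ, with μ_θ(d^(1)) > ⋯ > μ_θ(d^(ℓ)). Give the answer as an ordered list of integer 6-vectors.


Barcode: M ≅ I[1,1]^2, I[1,4], I[4,5], I[5,6], I[6,6]^2. HN layers by μ_θ (6 steps, strictly decreasing):
  μ^(1)=59; μ^(2)=41; μ^(3)=29; μ^(4)=-13; μ^(5)=-25; μ^(6)=-49

((0, 0, 0, 1, 0, 0); (0, 0, 0, 1, 1, 0); (0, 1, 1, 0, 0, 0); (0, 0, 0, 0, 1, 1); (3, 0, 0, 0, 0, 0); (0, 0, 0, 0, 0, 2))


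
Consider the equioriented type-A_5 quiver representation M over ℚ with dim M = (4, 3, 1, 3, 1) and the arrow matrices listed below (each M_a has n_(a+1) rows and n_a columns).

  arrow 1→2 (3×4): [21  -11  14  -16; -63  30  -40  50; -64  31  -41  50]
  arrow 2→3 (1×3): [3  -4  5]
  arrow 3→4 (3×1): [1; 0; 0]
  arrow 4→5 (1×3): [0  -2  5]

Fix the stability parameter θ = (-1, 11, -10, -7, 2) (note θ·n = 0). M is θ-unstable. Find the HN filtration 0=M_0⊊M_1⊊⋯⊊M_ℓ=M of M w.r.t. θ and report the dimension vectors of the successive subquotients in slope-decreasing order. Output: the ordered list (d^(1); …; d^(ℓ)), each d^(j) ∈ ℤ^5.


Barcode: M ≅ I[1,1], I[1,2]^2, I[1,4], I[4,4], I[4,5]. HN layers by μ_θ (5 steps, strictly decreasing):
  μ^(1)=11; μ^(2)=2; μ^(3)=-1; μ^(4)=-7/4; μ^(5)=-7

((0, 2, 0, 0, 0); (0, 0, 0, 0, 1); (3, 0, 0, 0, 0); (1, 1, 1, 1, 0); (0, 0, 0, 2, 0))


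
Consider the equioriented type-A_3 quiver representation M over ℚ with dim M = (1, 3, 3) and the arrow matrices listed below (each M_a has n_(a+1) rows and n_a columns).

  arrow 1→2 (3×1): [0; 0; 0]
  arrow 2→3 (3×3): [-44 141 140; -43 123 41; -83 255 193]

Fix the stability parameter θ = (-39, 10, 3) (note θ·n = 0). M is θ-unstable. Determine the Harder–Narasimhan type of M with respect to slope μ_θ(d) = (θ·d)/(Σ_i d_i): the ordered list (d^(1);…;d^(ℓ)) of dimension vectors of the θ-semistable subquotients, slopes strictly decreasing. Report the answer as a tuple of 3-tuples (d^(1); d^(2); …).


Barcode: M ≅ I[1,1], I[2,2], I[2,3]^2, I[3,3]. HN layers by μ_θ (4 steps, strictly decreasing):
  μ^(1)=10; μ^(2)=13/2; μ^(3)=3; μ^(4)=-39

((0, 1, 0); (0, 2, 2); (0, 0, 1); (1, 0, 0))


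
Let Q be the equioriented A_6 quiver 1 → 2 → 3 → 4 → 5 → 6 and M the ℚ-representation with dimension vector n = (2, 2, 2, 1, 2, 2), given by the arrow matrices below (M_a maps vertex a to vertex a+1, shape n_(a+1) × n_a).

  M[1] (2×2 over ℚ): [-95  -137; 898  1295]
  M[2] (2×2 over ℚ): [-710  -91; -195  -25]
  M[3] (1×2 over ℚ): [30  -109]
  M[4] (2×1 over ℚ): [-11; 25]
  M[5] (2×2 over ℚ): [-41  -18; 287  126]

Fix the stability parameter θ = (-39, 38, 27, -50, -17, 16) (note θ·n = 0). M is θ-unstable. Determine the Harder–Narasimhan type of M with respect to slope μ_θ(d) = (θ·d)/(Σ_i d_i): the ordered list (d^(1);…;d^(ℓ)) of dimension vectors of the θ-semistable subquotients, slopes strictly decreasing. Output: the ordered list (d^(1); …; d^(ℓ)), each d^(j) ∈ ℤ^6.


Barcode: M ≅ I[1,3], I[1,6], I[5,5], I[6,6]. HN layers by μ_θ (5 steps, strictly decreasing):
  μ^(1)=65/2; μ^(2)=16; μ^(3)=-1/2; μ^(4)=-17; μ^(5)=-39

((0, 1, 1, 0, 0, 0); (0, 0, 0, 0, 0, 2); (0, 1, 1, 1, 1, 0); (0, 0, 0, 0, 1, 0); (2, 0, 0, 0, 0, 0))


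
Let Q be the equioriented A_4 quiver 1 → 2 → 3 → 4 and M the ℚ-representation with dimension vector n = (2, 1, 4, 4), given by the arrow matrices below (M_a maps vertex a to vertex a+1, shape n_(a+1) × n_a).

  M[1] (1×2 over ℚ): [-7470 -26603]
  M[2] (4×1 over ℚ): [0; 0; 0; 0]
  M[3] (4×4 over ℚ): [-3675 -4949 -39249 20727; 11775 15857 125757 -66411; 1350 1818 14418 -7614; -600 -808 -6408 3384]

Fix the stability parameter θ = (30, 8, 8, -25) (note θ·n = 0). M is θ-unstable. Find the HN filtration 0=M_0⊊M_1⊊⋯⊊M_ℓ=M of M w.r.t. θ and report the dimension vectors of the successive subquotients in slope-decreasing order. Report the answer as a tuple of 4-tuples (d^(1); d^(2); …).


Via rank(M_{q-1}∘⋯∘M_p): M ≅ I[1,1], I[1,2], I[3,3]^3, I[3,4], I[4,4]^3.
μ_θ-semistable layers: μ^(1)=30; μ^(2)=19; μ^(3)=8; μ^(4)=-17/2; μ^(5)=-25

((1, 0, 0, 0); (1, 1, 0, 0); (0, 0, 3, 0); (0, 0, 1, 1); (0, 0, 0, 3))


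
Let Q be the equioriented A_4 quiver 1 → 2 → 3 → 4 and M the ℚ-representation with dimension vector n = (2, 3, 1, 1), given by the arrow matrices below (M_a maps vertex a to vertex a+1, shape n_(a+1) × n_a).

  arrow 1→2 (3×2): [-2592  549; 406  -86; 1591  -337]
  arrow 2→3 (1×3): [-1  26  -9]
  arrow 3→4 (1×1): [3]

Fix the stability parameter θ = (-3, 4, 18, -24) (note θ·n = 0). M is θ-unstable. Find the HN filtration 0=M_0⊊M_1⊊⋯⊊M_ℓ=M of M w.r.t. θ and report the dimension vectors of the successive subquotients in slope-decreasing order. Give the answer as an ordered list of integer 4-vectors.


Via rank(M_{q-1}∘⋯∘M_p): M ≅ I[1,2], I[1,4], I[2,2].
μ_θ-semistable layers: μ^(1)=4; μ^(2)=-2/3; μ^(3)=-3

((0, 2, 0, 0); (0, 1, 1, 1); (2, 0, 0, 0))


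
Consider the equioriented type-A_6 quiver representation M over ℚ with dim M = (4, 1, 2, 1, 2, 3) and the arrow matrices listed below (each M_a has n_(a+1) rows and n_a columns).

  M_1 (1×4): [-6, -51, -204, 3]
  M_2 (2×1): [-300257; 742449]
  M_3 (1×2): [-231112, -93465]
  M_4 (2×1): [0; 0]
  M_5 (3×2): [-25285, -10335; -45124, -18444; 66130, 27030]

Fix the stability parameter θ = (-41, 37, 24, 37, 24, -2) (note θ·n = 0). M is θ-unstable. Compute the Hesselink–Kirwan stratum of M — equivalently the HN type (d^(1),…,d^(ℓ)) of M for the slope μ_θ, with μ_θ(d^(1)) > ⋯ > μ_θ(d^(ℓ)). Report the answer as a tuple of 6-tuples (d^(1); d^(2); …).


Via rank(M_{q-1}∘⋯∘M_p): M ≅ I[1,1]^3, I[1,4], I[3,3], I[5,5], I[5,6], I[6,6]^2.
μ_θ-semistable layers: μ^(1)=37; μ^(2)=61/2; μ^(3)=24; μ^(4)=11; μ^(5)=-2; μ^(6)=-41

((0, 0, 0, 1, 0, 0); (0, 1, 1, 0, 0, 0); (0, 0, 1, 0, 1, 0); (0, 0, 0, 0, 1, 1); (0, 0, 0, 0, 0, 2); (4, 0, 0, 0, 0, 0))


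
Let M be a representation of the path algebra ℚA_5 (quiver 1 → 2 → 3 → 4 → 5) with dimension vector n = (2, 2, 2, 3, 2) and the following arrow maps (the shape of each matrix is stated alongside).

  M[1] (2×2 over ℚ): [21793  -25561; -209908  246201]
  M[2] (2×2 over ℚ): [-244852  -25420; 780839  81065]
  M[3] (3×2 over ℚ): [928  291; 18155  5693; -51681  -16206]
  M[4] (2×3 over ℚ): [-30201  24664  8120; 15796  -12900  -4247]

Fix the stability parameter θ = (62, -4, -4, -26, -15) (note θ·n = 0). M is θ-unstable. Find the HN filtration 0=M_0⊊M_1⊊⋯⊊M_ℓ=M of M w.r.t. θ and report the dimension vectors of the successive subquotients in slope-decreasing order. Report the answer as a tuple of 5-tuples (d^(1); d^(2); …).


Via rank(M_{q-1}∘⋯∘M_p): M ≅ I[1,2], I[1,5], I[3,5], I[4,4].
μ_θ-semistable layers: μ^(1)=29; μ^(2)=13/5; μ^(3)=-15; μ^(4)=-26

((1, 1, 0, 0, 0); (1, 1, 1, 1, 1); (0, 0, 1, 1, 1); (0, 0, 0, 1, 0))


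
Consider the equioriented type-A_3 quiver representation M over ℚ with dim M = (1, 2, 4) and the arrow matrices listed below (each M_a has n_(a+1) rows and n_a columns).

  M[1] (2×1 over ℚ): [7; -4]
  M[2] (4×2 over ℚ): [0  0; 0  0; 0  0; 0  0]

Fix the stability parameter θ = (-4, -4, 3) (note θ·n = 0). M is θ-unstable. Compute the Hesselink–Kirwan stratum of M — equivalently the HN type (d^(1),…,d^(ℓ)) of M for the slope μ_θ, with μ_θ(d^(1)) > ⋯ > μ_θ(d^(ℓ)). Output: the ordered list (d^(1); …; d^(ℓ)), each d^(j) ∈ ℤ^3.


Interval decomposition of M: I[1,2], I[2,2], I[3,3]^4.
HN type (ℓ=2): μ^(1)=3; μ^(2)=-4

((0, 0, 4); (1, 2, 0))


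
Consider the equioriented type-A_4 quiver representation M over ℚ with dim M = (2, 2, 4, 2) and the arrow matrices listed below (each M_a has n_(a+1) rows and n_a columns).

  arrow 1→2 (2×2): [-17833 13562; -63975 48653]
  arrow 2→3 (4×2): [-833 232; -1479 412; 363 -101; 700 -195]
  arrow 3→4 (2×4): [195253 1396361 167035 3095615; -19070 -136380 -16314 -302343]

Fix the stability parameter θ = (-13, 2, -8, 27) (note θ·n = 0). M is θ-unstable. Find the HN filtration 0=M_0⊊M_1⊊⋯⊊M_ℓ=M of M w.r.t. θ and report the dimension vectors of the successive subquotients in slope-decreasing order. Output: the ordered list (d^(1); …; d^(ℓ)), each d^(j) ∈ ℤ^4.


Via rank(M_{q-1}∘⋯∘M_p): M ≅ I[1,4]^2, I[3,3]^2.
μ_θ-semistable layers: μ^(1)=27; μ^(2)=-3; μ^(3)=-8; μ^(4)=-13

((0, 0, 0, 2); (0, 2, 2, 0); (0, 0, 2, 0); (2, 0, 0, 0))


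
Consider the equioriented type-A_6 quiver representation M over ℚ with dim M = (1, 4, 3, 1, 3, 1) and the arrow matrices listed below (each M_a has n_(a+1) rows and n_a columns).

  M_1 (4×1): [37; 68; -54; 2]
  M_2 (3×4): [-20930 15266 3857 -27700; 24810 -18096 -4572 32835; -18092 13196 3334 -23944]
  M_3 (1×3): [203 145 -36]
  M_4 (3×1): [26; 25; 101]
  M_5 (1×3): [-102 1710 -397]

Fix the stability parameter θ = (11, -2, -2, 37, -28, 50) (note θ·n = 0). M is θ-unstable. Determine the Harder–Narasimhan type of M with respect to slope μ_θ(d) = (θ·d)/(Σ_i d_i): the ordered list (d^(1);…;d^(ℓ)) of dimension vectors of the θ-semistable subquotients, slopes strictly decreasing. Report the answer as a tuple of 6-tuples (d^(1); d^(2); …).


Interval decomposition of M: I[1,2], I[2,2], I[2,3], I[2,6], I[3,3], I[5,5]^2.
HN type (ℓ=4): μ^(1)=50; μ^(2)=9/2; μ^(3)=-2; μ^(4)=-28

((0, 0, 0, 0, 0, 1); (1, 1, 0, 1, 1, 0); (0, 3, 3, 0, 0, 0); (0, 0, 0, 0, 2, 0))


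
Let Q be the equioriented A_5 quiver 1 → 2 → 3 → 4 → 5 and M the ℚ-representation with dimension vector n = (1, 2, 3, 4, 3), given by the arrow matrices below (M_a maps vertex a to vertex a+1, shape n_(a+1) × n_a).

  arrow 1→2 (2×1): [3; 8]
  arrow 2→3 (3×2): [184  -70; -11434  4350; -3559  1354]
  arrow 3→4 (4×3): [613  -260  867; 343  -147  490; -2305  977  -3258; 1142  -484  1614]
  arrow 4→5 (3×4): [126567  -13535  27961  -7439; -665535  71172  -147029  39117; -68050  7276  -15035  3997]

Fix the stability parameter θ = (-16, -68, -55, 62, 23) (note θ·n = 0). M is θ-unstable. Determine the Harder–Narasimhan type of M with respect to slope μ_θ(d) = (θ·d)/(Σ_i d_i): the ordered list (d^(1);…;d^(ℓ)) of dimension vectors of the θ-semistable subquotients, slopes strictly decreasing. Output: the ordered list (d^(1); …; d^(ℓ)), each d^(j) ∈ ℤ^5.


Interval decomposition of M: I[1,5], I[2,3], I[3,5], I[4,4], I[4,5].
HN type (ℓ=5): μ^(1)=62; μ^(2)=85/2; μ^(3)=-139/3; μ^(4)=-55; μ^(5)=-68

((0, 0, 0, 1, 0); (0, 0, 0, 3, 3); (1, 1, 1, 0, 0); (0, 0, 2, 0, 0); (0, 1, 0, 0, 0))
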